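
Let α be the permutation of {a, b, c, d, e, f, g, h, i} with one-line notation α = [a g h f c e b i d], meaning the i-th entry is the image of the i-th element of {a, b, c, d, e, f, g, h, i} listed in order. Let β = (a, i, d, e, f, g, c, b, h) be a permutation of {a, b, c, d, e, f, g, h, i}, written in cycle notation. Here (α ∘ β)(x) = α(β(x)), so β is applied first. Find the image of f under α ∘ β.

b

β(f) = g, then α(g) = b; composing gives (α ∘ β)(f) = b.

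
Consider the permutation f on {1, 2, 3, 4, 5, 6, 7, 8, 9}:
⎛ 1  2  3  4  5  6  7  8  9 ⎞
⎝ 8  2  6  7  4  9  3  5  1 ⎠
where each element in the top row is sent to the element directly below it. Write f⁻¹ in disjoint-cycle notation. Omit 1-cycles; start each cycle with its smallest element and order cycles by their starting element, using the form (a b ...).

First write f in disjoint cycles: (1 8 5 4 7 3 6 9).
Reversing each cycle (and rotating so the smallest element leads) gives f⁻¹ = (1 9 6 3 7 4 5 8).

(1 9 6 3 7 4 5 8)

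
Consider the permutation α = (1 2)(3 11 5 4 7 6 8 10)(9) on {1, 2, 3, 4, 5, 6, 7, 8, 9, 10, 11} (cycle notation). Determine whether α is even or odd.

The cycle lengths are 8, 2, 1.
A cycle is odd iff its length is even; α has 2 even-length cycles, so sgn(α) = (−1)^2 and α is even.

even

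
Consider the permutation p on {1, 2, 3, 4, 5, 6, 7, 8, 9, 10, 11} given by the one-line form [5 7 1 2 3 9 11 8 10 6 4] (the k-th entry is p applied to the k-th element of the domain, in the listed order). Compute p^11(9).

Tracing 9 → 10 → … returns to 9 after 3 steps, so 9 lies in a 3-cycle (6 9 10).
On a 3-cycle, p^3 is the identity, so p^11 = p^2 there (11 ≡ 2 mod 3).
Advancing 2 steps from 9: 9 → 10 → 6.

6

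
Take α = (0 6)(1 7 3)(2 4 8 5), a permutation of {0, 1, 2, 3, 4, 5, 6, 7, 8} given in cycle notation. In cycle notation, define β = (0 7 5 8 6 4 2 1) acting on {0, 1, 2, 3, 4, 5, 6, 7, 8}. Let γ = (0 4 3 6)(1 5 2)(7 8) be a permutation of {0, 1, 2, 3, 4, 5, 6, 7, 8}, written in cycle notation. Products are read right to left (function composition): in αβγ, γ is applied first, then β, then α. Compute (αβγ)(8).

Apply the permutations in order: γ(8) = 7, then β(7) = 5, then α(5) = 2. So (αβγ)(8) = 2.

2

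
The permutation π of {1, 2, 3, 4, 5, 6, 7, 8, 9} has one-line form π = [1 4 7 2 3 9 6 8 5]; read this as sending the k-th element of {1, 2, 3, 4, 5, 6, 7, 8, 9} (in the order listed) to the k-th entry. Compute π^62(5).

7

Tracing 5 → 3 → … returns to 5 after 5 steps, so 5 lies in a 5-cycle (3 7 6 9 5).
Powers repeat with period 5 on this cycle, and 62 mod 5 = 2, so π^62(5) = π^2(5).
Stepping 2 places around the cycle: 5 → 3 → 7.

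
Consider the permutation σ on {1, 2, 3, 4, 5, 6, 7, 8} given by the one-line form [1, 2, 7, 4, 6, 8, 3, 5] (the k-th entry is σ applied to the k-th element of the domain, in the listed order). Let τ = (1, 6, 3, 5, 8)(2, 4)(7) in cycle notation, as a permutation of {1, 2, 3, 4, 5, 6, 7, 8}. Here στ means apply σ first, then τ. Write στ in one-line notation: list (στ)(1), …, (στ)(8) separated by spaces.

For each element, apply σ then τ: 1 → 1 → 6; 2 → 2 → 4; 3 → 7 → 7; 4 → 4 → 2; 5 → 6 → 3; 6 → 8 → 1; 7 → 3 → 5; 8 → 5 → 8.
Collecting the images, στ = [6 4 7 2 3 1 5 8].

6 4 7 2 3 1 5 8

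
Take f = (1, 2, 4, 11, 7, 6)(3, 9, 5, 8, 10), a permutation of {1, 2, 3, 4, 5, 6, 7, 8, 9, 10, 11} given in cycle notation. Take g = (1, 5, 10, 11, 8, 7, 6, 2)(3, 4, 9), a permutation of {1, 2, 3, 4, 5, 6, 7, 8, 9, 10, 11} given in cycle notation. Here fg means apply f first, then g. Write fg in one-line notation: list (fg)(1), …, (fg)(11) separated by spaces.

(fg)(x) = g(f(x)). Computing each image: g(f(1)) = g(2) = 1, g(f(2)) = g(4) = 9, g(f(3)) = g(9) = 3, g(f(4)) = g(11) = 8, g(f(5)) = g(8) = 7, g(f(6)) = g(1) = 5, g(f(7)) = g(6) = 2, g(f(8)) = g(10) = 11, g(f(9)) = g(5) = 10, g(f(10)) = g(3) = 4, g(f(11)) = g(7) = 6.
Hence fg = [1 9 3 8 7 5 2 11 10 4 6].

1 9 3 8 7 5 2 11 10 4 6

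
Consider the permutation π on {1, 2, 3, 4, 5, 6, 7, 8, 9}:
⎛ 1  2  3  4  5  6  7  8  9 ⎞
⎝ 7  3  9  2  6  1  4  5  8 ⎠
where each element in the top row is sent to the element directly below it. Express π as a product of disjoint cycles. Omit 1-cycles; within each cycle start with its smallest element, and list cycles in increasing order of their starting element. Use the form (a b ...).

Iterating π from 1 gives 1 → 7 → 4 → 2 → 3 → 9 → 8 → 5 → 6 → 1; that is the 9-cycle (1 7 4 2 3 9 8 5 6).
Continuing from each remaining unvisited element yields (1 7 4 2 3 9 8 5 6).

(1 7 4 2 3 9 8 5 6)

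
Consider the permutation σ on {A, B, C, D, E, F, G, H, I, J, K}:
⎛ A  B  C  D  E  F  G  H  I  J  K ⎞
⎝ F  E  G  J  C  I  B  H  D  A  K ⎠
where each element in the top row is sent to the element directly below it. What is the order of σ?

20

The disjoint-cycle form of σ has cycle lengths 5, 4, 1, 1.
The order of σ is the least common multiple of its cycle lengths: lcm(5, 4) = 20.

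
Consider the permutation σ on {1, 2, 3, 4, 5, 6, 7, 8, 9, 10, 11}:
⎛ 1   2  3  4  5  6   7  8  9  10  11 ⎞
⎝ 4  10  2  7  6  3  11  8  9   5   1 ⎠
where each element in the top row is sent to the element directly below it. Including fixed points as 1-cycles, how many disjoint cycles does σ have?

4

The cycle decomposition is (1 4 7 11)(2 10 5 6 3)(8)(9), which has 4 cycles (counting 1-cycles).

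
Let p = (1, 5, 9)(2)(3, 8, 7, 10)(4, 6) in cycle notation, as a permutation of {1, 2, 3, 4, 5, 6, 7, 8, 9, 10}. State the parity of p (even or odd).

even

The cycle lengths are 4, 3, 2, 1.
A cycle is odd iff its length is even; p has 2 even-length cycles, so sgn(p) = (−1)^2 and p is even.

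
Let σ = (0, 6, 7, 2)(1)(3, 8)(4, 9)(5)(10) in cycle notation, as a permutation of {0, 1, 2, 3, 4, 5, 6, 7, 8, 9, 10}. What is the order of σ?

The disjoint cycles have lengths 4, 2, 2, 1, 1, 1.
The order of σ is the least common multiple of its cycle lengths: lcm(4, 2, 2) = 4.

4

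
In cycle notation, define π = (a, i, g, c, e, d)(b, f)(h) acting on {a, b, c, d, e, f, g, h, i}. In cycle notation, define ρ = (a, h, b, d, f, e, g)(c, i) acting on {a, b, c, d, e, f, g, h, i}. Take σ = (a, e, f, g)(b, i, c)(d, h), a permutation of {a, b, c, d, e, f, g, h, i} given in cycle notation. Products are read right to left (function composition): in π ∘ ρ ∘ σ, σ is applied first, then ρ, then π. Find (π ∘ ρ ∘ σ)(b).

e

Apply the permutations in order: σ(b) = i, then ρ(i) = c, then π(c) = e. So (π ∘ ρ ∘ σ)(b) = e.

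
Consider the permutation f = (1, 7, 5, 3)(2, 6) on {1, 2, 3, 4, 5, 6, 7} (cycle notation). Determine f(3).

Within (1, 7, 5, 3), 3 ↦ 1.

1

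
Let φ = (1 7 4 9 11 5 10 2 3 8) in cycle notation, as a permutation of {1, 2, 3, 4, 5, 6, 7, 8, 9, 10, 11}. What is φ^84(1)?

11

1 lies in the 10-cycle (1 7 4 9 11 5 10 2 3 8).
Since the cycle has length 10, φ^84 acts on it the same as φ^4 (84 mod 10 = 4).
Advancing 4 steps from 1: 1 → 7 → 4 → 9 → 11.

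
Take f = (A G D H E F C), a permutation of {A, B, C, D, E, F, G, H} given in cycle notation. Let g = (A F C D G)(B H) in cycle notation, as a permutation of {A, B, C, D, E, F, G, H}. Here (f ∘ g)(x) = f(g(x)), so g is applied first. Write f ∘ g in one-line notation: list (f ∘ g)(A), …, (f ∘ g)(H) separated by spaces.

C E H D F A G B

(f ∘ g)(x) = f(g(x)). Computing each image: f(g(A)) = f(F) = C, f(g(B)) = f(H) = E, f(g(C)) = f(D) = H, f(g(D)) = f(G) = D, f(g(E)) = f(E) = F, f(g(F)) = f(C) = A, f(g(G)) = f(A) = G, f(g(H)) = f(B) = B.
Hence f ∘ g = [C E H D F A G B].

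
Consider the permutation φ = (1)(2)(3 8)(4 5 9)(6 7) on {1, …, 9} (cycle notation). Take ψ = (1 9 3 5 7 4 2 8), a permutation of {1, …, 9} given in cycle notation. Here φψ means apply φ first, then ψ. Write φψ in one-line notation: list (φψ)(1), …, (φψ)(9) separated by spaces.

9 8 1 7 3 4 6 5 2

For each element, apply φ then ψ: 1 → 1 → 9; 2 → 2 → 8; 3 → 8 → 1; 4 → 5 → 7; 5 → 9 → 3; 6 → 7 → 4; 7 → 6 → 6; 8 → 3 → 5; 9 → 4 → 2.
Collecting the images, φψ = [9 8 1 7 3 4 6 5 2].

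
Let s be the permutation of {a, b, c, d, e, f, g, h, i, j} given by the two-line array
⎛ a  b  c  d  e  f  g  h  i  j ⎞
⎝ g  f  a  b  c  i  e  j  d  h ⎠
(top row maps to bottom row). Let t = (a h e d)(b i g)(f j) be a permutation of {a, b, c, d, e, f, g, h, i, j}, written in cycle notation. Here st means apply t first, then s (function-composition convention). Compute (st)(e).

t(e) = d, then s(d) = b; composing gives (st)(e) = b.

b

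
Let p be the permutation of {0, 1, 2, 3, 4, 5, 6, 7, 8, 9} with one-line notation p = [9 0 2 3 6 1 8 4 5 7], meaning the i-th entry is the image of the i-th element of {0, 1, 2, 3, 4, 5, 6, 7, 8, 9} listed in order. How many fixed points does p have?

The fixed points (elements with p(x) = x) are {2, 3}, so there are 2.

2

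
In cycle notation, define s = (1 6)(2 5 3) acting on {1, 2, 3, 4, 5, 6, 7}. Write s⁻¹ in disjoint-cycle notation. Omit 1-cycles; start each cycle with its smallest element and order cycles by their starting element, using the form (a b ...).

(1 6)(2 3 5)

The inverse reverses each cycle.
Reversing each cycle of s and rotating so the smallest element leads gives (1 6)(2 3 5).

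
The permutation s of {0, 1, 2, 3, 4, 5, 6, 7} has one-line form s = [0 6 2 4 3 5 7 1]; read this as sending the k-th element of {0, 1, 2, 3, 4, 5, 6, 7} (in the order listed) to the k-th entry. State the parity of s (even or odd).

odd

In disjoint-cycle form the cycle lengths are 3, 2, 1, 1, 1.
A cycle of length ℓ contributes ℓ−1 transpositions, so s is a product of 2 + 1 = 3 transpositions — odd.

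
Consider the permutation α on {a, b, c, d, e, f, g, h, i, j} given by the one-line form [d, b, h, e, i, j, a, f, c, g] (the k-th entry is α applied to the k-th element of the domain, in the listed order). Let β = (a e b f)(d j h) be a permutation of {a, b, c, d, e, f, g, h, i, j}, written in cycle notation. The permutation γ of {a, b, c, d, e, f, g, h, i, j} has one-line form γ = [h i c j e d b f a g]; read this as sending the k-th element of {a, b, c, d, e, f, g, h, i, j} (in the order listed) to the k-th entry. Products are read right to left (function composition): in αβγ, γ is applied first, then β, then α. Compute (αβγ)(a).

e

(αβγ)(a) = α(β(γ(a))). γ(a) = h, then β(h) = d, then α(d) = e, so the result is e.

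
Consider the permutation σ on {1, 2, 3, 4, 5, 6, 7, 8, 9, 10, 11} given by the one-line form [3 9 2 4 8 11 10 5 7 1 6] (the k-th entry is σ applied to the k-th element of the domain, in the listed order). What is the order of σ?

6

Writing σ as disjoint cycles, the cycle lengths are 6, 2, 2, 1.
The order of σ is the least common multiple of its cycle lengths: lcm(6, 2, 2) = 6.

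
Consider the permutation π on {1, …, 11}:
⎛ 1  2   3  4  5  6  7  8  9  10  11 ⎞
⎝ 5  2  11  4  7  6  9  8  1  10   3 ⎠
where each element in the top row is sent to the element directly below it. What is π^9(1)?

Tracing 1 → 5 → … returns to 1 after 4 steps, so 1 lies in a 4-cycle (1, 5, 7, 9).
On a 4-cycle, π^4 is the identity, so π^9 = π^1 there (9 ≡ 1 mod 4).
Advancing 1 step from 1: 1 → 5.

5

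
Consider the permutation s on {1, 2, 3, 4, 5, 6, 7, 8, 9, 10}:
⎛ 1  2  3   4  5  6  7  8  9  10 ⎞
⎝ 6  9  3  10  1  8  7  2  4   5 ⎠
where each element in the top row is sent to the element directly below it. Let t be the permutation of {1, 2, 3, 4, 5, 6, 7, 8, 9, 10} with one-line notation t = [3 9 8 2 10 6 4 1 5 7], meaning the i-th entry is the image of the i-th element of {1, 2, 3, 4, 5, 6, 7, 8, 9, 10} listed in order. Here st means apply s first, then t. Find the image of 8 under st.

9

s(8) = 2, then t(2) = 9; composing gives (st)(8) = 9.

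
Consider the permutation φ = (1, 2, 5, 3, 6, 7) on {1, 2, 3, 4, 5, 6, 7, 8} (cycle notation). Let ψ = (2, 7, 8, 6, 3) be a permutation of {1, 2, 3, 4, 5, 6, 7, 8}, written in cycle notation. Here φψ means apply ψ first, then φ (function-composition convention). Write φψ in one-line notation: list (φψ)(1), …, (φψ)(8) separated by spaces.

Chase each element through ψ then φ: 1 → 1 → 2; 2 → 7 → 1; 3 → 2 → 5; 4 → 4 → 4; 5 → 5 → 3; 6 → 3 → 6; 7 → 8 → 8; 8 → 6 → 7.
Collecting the images, φψ = [2 1 5 4 3 6 8 7].

2 1 5 4 3 6 8 7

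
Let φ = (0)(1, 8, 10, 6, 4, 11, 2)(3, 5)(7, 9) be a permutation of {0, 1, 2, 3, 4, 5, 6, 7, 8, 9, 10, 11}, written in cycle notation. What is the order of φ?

The cycle type of φ is (7, 2, 2, 1).
Since disjoint cycles commute, ord(φ) = lcm(7, 2, 2) = 14.

14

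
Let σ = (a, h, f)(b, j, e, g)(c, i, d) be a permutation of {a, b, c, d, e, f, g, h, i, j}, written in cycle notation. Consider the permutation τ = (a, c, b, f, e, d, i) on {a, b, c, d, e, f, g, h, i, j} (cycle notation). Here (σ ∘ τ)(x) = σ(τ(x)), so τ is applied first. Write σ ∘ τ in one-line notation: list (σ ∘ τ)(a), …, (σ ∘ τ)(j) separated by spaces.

For each element, apply τ then σ: a → c → i; b → f → a; c → b → j; d → i → d; e → d → c; f → e → g; g → g → b; h → h → f; i → a → h; j → j → e.
So σ ∘ τ in one-line form is i a j d c g b f h e.

i a j d c g b f h e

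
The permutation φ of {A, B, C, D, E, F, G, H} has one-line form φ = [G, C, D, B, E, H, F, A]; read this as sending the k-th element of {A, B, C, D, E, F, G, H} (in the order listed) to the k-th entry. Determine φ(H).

H is element number 8 of the domain, and entry number 8 of the one-line form is A, so φ(H) = A.

A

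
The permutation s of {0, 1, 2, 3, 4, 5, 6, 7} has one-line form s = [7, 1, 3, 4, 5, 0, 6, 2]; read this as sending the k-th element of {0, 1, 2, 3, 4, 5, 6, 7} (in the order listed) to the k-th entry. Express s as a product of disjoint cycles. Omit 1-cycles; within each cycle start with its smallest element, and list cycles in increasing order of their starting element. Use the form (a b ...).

From 0: 0 → 7 → 2 → 3 → 4 → 5 → 0, closing the cycle (0 7 2 3 4 5).
Repeating from the next unused element and collecting all non-trivial cycles gives (0 7 2 3 4 5).

(0 7 2 3 4 5)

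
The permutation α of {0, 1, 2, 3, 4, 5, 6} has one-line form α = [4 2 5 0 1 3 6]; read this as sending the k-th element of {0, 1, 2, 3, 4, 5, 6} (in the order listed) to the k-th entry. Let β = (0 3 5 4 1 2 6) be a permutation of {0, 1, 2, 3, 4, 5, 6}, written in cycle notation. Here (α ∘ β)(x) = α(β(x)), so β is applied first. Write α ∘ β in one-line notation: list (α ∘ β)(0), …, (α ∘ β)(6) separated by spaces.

(α ∘ β)(x) = α(β(x)). Computing each image: α(β(0)) = α(3) = 0, α(β(1)) = α(2) = 5, α(β(2)) = α(6) = 6, α(β(3)) = α(5) = 3, α(β(4)) = α(1) = 2, α(β(5)) = α(4) = 1, α(β(6)) = α(0) = 4.
Hence α ∘ β = [0 5 6 3 2 1 4].

0 5 6 3 2 1 4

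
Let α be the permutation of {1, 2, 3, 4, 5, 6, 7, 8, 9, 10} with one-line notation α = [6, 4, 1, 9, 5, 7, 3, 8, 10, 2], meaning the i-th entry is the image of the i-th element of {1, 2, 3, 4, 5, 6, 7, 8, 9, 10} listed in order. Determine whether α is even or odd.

In disjoint-cycle form the cycle lengths are 4, 4, 1, 1.
A cycle of length ℓ contributes ℓ−1 transpositions, so α is a product of 3 + 3 = 6 transpositions — even.

even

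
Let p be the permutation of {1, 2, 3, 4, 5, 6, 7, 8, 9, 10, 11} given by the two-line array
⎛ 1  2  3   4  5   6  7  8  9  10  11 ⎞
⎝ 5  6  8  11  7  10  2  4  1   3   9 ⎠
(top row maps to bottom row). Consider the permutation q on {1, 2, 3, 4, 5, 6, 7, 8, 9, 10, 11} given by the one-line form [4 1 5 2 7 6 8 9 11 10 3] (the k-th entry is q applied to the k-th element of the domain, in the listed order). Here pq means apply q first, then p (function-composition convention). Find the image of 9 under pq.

9

First apply q: q(9) = 11, then p(11) = 9. Thus (pq)(9) = 9.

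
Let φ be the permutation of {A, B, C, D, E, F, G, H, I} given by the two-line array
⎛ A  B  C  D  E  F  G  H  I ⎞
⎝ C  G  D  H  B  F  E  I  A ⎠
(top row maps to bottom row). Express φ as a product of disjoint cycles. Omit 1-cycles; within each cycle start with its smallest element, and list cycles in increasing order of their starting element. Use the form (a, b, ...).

(A, C, D, H, I)(B, G, E)

Iterating φ from A gives A → C → D → H → I → A; that is the 5-cycle (A, C, D, H, I).
Repeating from the next unused element and collecting all non-trivial cycles gives (A, C, D, H, I)(B, G, E).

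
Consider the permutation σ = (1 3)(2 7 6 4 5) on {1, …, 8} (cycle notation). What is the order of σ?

The cycle type of σ is (5, 2, 1).
Since disjoint cycles commute, ord(σ) = lcm(5, 2) = 10.

10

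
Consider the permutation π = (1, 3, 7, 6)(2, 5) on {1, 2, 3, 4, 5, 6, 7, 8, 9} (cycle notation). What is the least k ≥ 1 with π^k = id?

The disjoint cycles have lengths 4, 2, 1, 1, 1.
Since disjoint cycles commute, ord(π) = lcm(4, 2) = 4.

4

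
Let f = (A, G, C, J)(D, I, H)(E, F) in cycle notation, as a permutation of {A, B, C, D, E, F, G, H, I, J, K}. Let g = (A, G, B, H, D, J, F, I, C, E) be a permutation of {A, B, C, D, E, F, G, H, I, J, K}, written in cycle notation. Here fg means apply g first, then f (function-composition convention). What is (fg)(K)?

K

First apply g: g(K) = K, then f(K) = K. Thus (fg)(K) = K.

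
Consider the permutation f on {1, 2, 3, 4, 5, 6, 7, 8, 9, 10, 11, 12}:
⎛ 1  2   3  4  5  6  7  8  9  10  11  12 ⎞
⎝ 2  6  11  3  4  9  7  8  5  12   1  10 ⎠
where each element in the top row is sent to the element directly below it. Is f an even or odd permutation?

even

In disjoint-cycle form the cycle lengths are 8, 2, 1, 1.
A cycle of length ℓ contributes ℓ−1 transpositions, so f is a product of 7 + 1 = 8 transpositions — even.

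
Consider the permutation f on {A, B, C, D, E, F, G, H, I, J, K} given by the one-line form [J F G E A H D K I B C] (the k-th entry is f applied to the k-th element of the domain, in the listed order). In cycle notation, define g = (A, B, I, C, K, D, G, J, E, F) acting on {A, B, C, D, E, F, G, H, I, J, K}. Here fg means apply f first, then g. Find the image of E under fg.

B

First apply f: f(E) = A, then g(A) = B. Thus (fg)(E) = B.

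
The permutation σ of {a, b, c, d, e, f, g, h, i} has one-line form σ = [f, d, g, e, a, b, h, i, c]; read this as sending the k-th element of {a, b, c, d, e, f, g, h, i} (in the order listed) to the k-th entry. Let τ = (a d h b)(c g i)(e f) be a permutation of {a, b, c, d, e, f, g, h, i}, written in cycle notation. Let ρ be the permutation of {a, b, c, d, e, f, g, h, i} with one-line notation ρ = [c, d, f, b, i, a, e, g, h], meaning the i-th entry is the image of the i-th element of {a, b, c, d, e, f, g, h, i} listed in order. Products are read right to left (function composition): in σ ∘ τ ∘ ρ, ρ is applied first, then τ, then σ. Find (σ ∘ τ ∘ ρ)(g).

Chase g: ρ(g) = e; τ(e) = f; σ(f) = b. Hence (σ ∘ τ ∘ ρ)(g) = b.

b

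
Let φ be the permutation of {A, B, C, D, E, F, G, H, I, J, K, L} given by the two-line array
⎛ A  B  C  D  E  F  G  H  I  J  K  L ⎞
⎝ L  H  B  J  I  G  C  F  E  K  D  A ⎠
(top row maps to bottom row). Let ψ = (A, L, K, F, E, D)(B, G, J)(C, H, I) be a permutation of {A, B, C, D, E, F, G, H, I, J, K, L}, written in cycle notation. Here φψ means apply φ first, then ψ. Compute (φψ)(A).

K

First apply φ: φ(A) = L, then ψ(L) = K. Thus (φψ)(A) = K.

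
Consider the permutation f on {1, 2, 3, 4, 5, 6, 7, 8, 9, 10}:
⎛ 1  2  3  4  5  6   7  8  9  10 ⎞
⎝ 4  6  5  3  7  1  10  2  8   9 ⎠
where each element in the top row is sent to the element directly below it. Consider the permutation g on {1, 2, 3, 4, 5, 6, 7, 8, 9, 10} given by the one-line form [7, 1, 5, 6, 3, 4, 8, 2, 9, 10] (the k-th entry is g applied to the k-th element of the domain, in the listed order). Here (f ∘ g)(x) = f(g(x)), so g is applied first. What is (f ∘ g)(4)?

1

g(4) = 6, then f(6) = 1; composing gives (f ∘ g)(4) = 1.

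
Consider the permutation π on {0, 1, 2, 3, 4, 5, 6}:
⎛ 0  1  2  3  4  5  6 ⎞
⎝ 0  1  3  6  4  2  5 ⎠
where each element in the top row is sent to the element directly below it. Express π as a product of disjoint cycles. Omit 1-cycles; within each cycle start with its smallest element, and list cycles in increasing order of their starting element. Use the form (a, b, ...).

(2, 3, 6, 5)

Iterating π from 2 gives 2 → 3 → 6 → 5 → 2; that is the 4-cycle (2, 3, 6, 5).
Repeating from the next unused element and collecting all non-trivial cycles gives (2, 3, 6, 5).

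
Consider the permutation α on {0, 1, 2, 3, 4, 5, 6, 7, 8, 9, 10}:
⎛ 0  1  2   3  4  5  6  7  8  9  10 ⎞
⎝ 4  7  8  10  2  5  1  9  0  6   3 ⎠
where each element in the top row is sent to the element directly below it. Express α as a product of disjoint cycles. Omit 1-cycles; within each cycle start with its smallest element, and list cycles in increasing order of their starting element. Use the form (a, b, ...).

(0, 4, 2, 8)(1, 7, 9, 6)(3, 10)

Start at 0 and follow images: 0 → 4 → 2 → 8 → 0, giving the cycle (0, 4, 2, 8).
Repeating from the next unused element and collecting all non-trivial cycles gives (0, 4, 2, 8)(1, 7, 9, 6)(3, 10).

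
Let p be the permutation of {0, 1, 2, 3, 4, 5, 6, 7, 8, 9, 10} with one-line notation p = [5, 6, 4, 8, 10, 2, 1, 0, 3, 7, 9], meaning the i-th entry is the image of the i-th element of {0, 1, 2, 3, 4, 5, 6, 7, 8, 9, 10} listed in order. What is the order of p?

14

Decomposing into disjoint cycles gives cycle lengths 7, 2, 2.
Since disjoint cycles commute, ord(p) = lcm(7, 2, 2) = 14.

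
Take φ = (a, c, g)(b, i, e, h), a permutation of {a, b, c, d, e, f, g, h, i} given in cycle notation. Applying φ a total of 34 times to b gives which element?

e

b lies in the 4-cycle (b, i, e, h).
On a 4-cycle, φ^4 is the identity, so φ^34 = φ^2 there (34 ≡ 2 mod 4).
Stepping 2 places around the cycle: b → i → e.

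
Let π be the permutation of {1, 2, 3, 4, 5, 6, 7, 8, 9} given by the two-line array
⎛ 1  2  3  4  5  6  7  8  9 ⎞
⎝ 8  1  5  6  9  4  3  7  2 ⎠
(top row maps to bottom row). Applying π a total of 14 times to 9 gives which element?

Tracing 9 → 2 → … returns to 9 after 7 steps, so 9 lies in a 7-cycle (1 8 7 3 5 9 2).
Since the cycle has length 7, π^14 acts on it the same as π^0 (14 mod 7 = 0).
So π^14(9) = 9.

9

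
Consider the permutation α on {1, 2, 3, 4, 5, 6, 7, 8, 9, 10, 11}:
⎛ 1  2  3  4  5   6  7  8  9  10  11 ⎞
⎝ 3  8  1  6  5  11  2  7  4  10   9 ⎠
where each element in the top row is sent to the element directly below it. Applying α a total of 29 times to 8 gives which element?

2

Tracing 8 → 7 → … returns to 8 after 3 steps, so 8 lies in a 3-cycle (2 8 7).
Powers repeat with period 3 on this cycle, and 29 mod 3 = 2, so α^29(8) = α^2(8).
Stepping 2 places around the cycle: 8 → 7 → 2.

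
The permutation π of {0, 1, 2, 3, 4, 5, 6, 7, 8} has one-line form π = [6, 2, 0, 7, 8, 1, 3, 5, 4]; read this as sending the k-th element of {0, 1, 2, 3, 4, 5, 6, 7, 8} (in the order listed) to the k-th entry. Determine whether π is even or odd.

In disjoint-cycle form the cycle lengths are 7, 2.
A cycle is odd iff its length is even; π has 1 even-length cycle, so sgn(π) = (−1)^1 and π is odd.

odd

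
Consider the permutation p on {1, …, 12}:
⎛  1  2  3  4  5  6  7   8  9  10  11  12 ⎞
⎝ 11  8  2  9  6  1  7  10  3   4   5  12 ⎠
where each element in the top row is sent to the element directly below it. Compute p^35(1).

Tracing 1 → 11 → … returns to 1 after 4 steps, so 1 lies in a 4-cycle (1, 11, 5, 6).
Since the cycle has length 4, p^35 acts on it the same as p^3 (35 mod 4 = 3).
Stepping 3 places around the cycle: 1 → 11 → 5 → 6.

6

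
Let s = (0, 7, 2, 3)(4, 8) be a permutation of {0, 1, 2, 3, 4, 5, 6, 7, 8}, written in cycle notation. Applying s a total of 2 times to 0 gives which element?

0 lies in the 4-cycle (0, 7, 2, 3).
Stepping 2 places around the cycle: 0 → 7 → 2.

2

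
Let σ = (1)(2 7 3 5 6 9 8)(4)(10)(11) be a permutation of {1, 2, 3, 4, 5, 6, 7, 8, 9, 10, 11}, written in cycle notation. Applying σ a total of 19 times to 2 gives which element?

2 lies in the 7-cycle (2 7 3 5 6 9 8).
Powers repeat with period 7 on this cycle, and 19 mod 7 = 5, so σ^19(2) = σ^5(2).
Stepping 5 places around the cycle: 2 → 7 → 3 → 5 → 6 → 9.

9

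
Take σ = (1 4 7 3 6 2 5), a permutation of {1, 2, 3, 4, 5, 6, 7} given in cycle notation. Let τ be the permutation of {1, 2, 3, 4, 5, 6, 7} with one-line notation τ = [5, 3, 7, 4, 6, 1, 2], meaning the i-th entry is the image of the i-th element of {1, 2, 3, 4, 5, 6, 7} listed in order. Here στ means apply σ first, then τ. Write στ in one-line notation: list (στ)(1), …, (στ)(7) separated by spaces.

For each element, apply σ then τ: 1 → 4 → 4; 2 → 5 → 6; 3 → 6 → 1; 4 → 7 → 2; 5 → 1 → 5; 6 → 2 → 3; 7 → 3 → 7.
So στ in one-line form is 4 6 1 2 5 3 7.

4 6 1 2 5 3 7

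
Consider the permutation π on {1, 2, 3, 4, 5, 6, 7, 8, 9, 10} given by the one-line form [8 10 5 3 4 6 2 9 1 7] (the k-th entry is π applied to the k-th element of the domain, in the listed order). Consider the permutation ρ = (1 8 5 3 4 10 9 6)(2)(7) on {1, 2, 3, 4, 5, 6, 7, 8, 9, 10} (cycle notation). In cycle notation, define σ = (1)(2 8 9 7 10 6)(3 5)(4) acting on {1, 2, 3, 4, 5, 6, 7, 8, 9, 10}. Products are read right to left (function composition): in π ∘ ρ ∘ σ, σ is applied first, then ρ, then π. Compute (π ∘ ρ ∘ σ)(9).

2

Apply the permutations in order: σ(9) = 7, then ρ(7) = 7, then π(7) = 2. So (π ∘ ρ ∘ σ)(9) = 2.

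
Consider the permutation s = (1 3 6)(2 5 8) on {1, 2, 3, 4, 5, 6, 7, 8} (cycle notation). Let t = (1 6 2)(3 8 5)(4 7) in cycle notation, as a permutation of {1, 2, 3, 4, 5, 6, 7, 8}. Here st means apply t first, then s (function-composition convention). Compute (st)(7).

t(7) = 4, then s(4) = 4; composing gives (st)(7) = 4.

4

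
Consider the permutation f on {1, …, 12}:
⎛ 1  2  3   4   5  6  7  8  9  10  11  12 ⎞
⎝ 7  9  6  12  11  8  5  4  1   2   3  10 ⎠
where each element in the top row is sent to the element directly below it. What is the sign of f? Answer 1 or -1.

-1

In disjoint-cycle form the cycle lengths are 12.
A cycle of length ℓ contributes ℓ−1 transpositions, so f is a product of 11 transpositions — odd.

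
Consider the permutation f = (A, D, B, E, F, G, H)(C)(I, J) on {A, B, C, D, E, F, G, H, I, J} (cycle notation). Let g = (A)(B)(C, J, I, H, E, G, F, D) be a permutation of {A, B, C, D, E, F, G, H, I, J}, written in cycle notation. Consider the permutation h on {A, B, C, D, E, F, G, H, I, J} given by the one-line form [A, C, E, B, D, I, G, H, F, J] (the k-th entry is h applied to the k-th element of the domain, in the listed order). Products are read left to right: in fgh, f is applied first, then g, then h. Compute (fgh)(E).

(fgh)(E) = h(g(f(E))). f(E) = F, then g(F) = D, then h(D) = B, so the result is B.

B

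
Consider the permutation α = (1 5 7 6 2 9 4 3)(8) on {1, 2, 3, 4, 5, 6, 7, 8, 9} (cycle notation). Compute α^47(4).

9

4 lies in the 8-cycle (1 5 7 6 2 9 4 3).
Since the cycle has length 8, α^47 acts on it the same as α^7 (47 mod 8 = 7).
Stepping 7 places around the cycle: 4 → 3 → 1 → 5 → 7 → 6 → 2 → 9.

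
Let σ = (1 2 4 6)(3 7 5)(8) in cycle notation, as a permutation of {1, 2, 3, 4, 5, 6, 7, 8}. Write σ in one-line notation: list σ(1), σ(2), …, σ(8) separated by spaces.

2 4 7 6 3 1 5 8

Reading each image from the cycles: 1↦2, 2↦4, 3↦7, 4↦6, 5↦3, 6↦1, 7↦5, 8↦8.
So the one-line form is 2 4 7 6 3 1 5 8.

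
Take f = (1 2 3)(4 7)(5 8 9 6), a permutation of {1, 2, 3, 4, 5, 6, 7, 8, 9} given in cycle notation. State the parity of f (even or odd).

even

The cycle lengths are 4, 3, 2.
A cycle of length ℓ contributes ℓ−1 transpositions, so f is a product of 3 + 2 + 1 = 6 transpositions — even.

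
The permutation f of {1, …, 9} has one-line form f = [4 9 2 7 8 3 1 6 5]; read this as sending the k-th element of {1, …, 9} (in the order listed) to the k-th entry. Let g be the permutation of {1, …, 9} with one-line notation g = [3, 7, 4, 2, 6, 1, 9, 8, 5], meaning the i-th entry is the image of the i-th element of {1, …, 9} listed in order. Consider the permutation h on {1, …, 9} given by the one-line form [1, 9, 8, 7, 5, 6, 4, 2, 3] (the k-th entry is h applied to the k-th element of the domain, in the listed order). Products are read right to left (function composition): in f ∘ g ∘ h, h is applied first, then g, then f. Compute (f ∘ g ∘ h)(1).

(f ∘ g ∘ h)(1) = f(g(h(1))). h(1) = 1, then g(1) = 3, then f(3) = 2, so the result is 2.

2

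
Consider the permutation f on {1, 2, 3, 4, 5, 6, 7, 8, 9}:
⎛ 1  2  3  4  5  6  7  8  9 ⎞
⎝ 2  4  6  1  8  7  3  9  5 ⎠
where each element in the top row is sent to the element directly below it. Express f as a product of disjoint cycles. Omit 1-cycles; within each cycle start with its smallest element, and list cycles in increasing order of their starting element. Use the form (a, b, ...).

From 1: 1 → 2 → 4 → 1, closing the cycle (1, 2, 4).
Repeating from the next unused element and collecting all non-trivial cycles gives (1, 2, 4)(3, 6, 7)(5, 8, 9).

(1, 2, 4)(3, 6, 7)(5, 8, 9)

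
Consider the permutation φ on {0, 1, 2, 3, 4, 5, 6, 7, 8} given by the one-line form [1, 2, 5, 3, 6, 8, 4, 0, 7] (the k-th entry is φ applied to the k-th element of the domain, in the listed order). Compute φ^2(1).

5

Tracing 1 → 2 → … returns to 1 after 6 steps, so 1 lies in a 6-cycle (0, 1, 2, 5, 8, 7).
Stepping 2 places around the cycle: 1 → 2 → 5.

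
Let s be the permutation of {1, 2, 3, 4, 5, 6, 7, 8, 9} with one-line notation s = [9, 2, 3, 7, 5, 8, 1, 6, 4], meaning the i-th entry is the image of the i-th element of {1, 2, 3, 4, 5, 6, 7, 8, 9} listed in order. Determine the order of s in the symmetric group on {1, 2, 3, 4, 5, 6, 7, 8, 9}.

Decomposing into disjoint cycles gives cycle lengths 4, 2, 1, 1, 1.
The order is lcm(4, 2) = 4.

4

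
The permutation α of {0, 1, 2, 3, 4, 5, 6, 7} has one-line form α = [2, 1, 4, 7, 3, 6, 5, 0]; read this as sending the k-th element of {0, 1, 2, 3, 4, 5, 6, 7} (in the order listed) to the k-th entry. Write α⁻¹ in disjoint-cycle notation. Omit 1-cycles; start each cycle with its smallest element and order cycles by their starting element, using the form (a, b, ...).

(0, 7, 3, 4, 2)(5, 6)

The cycle decomposition of α is (0, 2, 4, 3, 7)(5, 6).
The inverse reverses every cycle; in canonical form, α⁻¹ = (0, 7, 3, 4, 2)(5, 6).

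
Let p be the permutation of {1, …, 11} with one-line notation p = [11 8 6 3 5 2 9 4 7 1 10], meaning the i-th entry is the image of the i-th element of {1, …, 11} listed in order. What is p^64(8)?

2

Tracing 8 → 4 → … returns to 8 after 5 steps, so 8 lies in a 5-cycle (2, 8, 4, 3, 6).
On a 5-cycle, p^5 is the identity, so p^64 = p^4 there (64 ≡ 4 mod 5).
Advancing 4 steps from 8: 8 → 4 → 3 → 6 → 2.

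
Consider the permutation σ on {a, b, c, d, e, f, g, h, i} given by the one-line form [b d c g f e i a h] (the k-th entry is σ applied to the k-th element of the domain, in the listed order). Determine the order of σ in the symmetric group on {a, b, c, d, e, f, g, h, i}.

6

The disjoint-cycle form of σ has cycle lengths 6, 2, 1.
Since disjoint cycles commute, ord(σ) = lcm(6, 2) = 6.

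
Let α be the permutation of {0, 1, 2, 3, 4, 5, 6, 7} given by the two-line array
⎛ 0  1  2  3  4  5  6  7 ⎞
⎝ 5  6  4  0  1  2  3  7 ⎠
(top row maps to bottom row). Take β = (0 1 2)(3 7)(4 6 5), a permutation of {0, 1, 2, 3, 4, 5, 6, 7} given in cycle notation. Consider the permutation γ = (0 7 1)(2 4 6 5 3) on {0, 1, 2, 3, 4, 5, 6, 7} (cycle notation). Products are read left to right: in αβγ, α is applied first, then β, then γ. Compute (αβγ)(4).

Chase 4: α(4) = 1; β(1) = 2; γ(2) = 4. Hence (αβγ)(4) = 4.

4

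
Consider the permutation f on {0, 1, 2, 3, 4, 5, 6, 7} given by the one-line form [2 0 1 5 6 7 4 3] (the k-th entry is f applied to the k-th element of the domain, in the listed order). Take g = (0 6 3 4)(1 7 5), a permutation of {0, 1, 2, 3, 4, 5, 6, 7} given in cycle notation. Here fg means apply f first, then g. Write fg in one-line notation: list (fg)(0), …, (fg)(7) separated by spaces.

2 6 7 1 3 5 0 4

Chase each element through f then g: 0 → 2 → 2; 1 → 0 → 6; 2 → 1 → 7; 3 → 5 → 1; 4 → 6 → 3; 5 → 7 → 5; 6 → 4 → 0; 7 → 3 → 4.
So fg in one-line form is 2 6 7 1 3 5 0 4.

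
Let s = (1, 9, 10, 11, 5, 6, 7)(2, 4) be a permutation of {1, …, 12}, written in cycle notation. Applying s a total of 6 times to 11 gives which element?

11 lies in the 7-cycle (1, 9, 10, 11, 5, 6, 7).
Stepping 6 places around the cycle: 11 → 5 → 6 → 7 → 1 → 9 → 10.

10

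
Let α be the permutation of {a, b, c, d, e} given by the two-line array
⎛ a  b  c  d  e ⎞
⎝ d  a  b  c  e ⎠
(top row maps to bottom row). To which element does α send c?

b

The entry below c in the array is b, so α(c) = b.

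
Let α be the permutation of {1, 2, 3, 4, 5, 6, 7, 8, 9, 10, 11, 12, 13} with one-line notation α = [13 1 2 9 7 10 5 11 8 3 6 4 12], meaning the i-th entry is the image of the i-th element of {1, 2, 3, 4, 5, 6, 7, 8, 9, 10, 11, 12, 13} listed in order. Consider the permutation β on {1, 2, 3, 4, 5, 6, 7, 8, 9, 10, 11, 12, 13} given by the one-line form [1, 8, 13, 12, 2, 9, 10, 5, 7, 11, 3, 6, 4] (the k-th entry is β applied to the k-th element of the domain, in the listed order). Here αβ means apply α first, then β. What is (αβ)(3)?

First apply α: α(3) = 2, then β(2) = 8. Thus (αβ)(3) = 8.

8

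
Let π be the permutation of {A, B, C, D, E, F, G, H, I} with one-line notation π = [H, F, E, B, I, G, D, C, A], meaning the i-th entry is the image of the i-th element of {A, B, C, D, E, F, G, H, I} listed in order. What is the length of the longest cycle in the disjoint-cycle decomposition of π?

5

Decomposing into disjoint cycles gives (A, H, C, E, I)(B, F, G, D); the longest has length 5.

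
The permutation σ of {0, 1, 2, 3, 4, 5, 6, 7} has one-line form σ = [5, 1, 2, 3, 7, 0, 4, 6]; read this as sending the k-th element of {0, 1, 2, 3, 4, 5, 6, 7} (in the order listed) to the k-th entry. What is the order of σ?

6

The disjoint-cycle form of σ has cycle lengths 3, 2, 1, 1, 1.
Since disjoint cycles commute, ord(σ) = lcm(3, 2) = 6.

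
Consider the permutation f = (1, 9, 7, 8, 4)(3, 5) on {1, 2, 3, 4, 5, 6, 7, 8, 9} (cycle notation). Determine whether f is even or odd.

odd

The cycle lengths are 5, 2, 1, 1.
A cycle is odd iff its length is even; f has 1 even-length cycle, so sgn(f) = (−1)^1 and f is odd.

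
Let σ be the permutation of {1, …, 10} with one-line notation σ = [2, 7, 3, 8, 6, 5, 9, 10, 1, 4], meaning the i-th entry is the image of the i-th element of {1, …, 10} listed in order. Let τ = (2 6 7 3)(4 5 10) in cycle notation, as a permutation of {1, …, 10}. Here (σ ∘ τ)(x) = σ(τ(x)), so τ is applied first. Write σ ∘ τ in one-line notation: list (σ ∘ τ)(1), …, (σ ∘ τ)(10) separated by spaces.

(σ ∘ τ)(x) = σ(τ(x)). Computing each image: σ(τ(1)) = σ(1) = 2, σ(τ(2)) = σ(6) = 5, σ(τ(3)) = σ(2) = 7, σ(τ(4)) = σ(5) = 6, σ(τ(5)) = σ(10) = 4, σ(τ(6)) = σ(7) = 9, σ(τ(7)) = σ(3) = 3, σ(τ(8)) = σ(8) = 10, σ(τ(9)) = σ(9) = 1, σ(τ(10)) = σ(4) = 8.
Hence σ ∘ τ = [2 5 7 6 4 9 3 10 1 8].

2 5 7 6 4 9 3 10 1 8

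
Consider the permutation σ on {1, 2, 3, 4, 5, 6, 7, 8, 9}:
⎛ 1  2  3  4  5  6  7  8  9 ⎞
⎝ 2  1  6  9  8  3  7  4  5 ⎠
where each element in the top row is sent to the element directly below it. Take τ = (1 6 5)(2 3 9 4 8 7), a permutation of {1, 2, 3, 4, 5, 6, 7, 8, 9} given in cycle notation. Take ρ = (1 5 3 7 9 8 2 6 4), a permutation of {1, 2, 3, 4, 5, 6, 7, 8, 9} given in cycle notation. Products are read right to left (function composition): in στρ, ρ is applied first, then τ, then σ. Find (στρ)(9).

7

Chase 9: ρ(9) = 8; τ(8) = 7; σ(7) = 7. Hence (στρ)(9) = 7.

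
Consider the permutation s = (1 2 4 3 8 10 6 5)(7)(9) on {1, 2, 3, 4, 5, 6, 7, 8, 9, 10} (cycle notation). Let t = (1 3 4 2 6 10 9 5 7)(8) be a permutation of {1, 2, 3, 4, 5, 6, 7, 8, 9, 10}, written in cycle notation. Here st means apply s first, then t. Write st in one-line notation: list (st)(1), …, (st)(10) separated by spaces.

6 2 8 4 3 7 1 9 5 10

(st)(x) = t(s(x)). Computing each image: t(s(1)) = t(2) = 6, t(s(2)) = t(4) = 2, t(s(3)) = t(8) = 8, t(s(4)) = t(3) = 4, t(s(5)) = t(1) = 3, t(s(6)) = t(5) = 7, t(s(7)) = t(7) = 1, t(s(8)) = t(10) = 9, t(s(9)) = t(9) = 5, t(s(10)) = t(6) = 10.
Hence st = [6 2 8 4 3 7 1 9 5 10].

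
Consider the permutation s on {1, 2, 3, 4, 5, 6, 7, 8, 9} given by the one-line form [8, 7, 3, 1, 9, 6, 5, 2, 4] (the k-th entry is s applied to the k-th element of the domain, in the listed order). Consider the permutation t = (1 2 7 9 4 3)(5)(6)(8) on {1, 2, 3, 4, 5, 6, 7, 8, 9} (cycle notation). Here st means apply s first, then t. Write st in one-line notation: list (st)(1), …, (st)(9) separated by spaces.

(st)(x) = t(s(x)). Computing each image: t(s(1)) = t(8) = 8, t(s(2)) = t(7) = 9, t(s(3)) = t(3) = 1, t(s(4)) = t(1) = 2, t(s(5)) = t(9) = 4, t(s(6)) = t(6) = 6, t(s(7)) = t(5) = 5, t(s(8)) = t(2) = 7, t(s(9)) = t(4) = 3.
Hence st = [8 9 1 2 4 6 5 7 3].

8 9 1 2 4 6 5 7 3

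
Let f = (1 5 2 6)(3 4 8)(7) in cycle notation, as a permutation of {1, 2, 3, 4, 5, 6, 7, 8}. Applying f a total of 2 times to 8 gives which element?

4

8 lies in the 3-cycle (3 4 8).
Advancing 2 steps from 8: 8 → 3 → 4.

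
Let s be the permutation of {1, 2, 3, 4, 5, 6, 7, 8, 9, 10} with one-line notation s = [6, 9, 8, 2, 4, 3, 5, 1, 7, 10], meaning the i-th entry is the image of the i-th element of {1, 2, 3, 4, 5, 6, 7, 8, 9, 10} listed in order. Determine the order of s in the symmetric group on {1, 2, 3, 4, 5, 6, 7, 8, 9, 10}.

20

Decomposing into disjoint cycles gives cycle lengths 5, 4, 1.
The order of s is the least common multiple of its cycle lengths: lcm(5, 4) = 20.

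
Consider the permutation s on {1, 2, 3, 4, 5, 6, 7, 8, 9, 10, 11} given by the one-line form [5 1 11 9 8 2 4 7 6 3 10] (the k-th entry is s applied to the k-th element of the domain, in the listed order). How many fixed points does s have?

0

No element satisfies s(x) = x, so there are 0 fixed points.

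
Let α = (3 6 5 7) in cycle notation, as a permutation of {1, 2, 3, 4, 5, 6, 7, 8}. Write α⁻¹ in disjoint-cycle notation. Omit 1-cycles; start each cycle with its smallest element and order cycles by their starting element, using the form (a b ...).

(3 7 5 6)

If α sends a → b within a cycle, α⁻¹ sends b → a; equivalently, reverse each cycle.
After reversing and putting each cycle's least element first, α⁻¹ = (3 7 5 6).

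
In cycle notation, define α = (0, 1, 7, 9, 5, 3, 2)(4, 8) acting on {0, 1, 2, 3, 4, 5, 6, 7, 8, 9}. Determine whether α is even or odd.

odd

The cycle lengths are 7, 2, 1.
A cycle of length ℓ contributes ℓ−1 transpositions, so α is a product of 6 + 1 = 7 transpositions — odd.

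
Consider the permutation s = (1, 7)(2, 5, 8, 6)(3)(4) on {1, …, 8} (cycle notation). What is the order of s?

4

The cycle type of s is (4, 2, 1, 1).
The order of s is the least common multiple of its cycle lengths: lcm(4, 2) = 4.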